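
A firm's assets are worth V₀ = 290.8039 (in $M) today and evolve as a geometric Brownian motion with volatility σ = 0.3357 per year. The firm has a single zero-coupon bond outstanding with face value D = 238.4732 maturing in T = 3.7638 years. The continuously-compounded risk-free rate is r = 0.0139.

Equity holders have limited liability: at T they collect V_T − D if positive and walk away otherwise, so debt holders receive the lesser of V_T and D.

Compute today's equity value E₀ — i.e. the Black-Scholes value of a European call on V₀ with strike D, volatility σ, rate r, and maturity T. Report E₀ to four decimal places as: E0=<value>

E0=102.8868

d₁ = [ln(V₀/D) + (r + σ²/2)T] / (σ√T)
   = [ln(290.8039/238.4732) + (0.0139 + 0.5·0.3357²)·3.7638] / (0.3357·√3.7638)
   = [0.198392 + 0.264397] / 0.651275 = 0.710589
d₂ = d₁ − σ√T = 0.710589 − 0.651275 = 0.059313
N(d₁) = 0.761330,  N(d₂) = 0.523649,  e^(−rT) = 0.949028
E₀ = V₀·N(d₁) − D·e^(−rT)·N(d₂)
   = 290.8039·0.761330 − 238.4732·0.949028·0.523649 = 102.886834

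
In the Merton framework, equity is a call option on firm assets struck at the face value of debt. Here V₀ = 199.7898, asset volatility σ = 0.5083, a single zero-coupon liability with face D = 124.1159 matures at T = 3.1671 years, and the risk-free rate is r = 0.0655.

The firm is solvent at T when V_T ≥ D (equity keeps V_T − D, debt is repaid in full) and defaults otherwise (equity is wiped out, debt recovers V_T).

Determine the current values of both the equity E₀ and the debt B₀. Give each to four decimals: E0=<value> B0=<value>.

d₁ = [ln(V₀/D) + (r + σ²/2)T] / (σ√T)
   = [ln(199.7898/124.1159) + (0.0655 + 0.5·0.5083²)·3.1671] / (0.5083·√3.1671)
   = [0.476050 + 0.616585] / 0.904588 = 1.207881
d₂ = d₁ − σ√T = 1.207881 − 0.904588 = 0.303293
N(d₁) = 0.886453,  N(d₂) = 0.619167,  e^(−rT) = 0.812658
E₀ = V₀·N(d₁) − D·e^(−rT)·N(d₂)
   = 199.7898·0.886453 − 124.1159·0.812658·0.619167 = 114.652891
B₀ = V₀ − E₀ = 199.7898 − 114.652891 = 85.136909

E0=114.6529 B0=85.1369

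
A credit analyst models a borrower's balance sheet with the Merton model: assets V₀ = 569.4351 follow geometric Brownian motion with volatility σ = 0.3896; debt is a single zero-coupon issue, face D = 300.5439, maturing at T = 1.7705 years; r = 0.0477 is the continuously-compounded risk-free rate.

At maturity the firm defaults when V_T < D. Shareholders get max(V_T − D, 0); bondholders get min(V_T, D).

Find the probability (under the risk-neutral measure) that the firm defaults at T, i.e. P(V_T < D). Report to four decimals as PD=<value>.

d₁ = [ln(V₀/D) + (r + σ²/2)T] / (σ√T)
   = [ln(569.4351/300.5439) + (0.0477 + 0.5·0.3896²)·1.7705] / (0.3896·√1.7705)
   = [0.639051 + 0.218823] / 0.518402 = 1.654843
d₂ = d₁ − σ√T = 1.654843 − 0.518402 = 1.136441
risk-neutral PD = N(−d₂) = N(-1.136441) = 0.127886

PD=0.1279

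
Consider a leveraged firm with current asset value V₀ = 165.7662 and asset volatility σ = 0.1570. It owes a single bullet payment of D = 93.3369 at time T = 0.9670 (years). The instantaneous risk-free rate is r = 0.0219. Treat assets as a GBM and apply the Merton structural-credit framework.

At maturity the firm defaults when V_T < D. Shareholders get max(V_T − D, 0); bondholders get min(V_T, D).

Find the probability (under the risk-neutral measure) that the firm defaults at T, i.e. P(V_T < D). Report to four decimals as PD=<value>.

PD=0.0001

d₁ = [ln(V₀/D) + (r + σ²/2)T] / (σ√T)
   = [ln(165.7662/93.3369) + (0.0219 + 0.5·0.1570²)·0.9670] / (0.1570·√0.9670)
   = [0.574363 + 0.033095] / 0.154388 = 3.934625
d₂ = d₁ − σ√T = 3.934625 − 0.154388 = 3.780237
risk-neutral PD = N(−d₂) = N(-3.780237) = 0.000078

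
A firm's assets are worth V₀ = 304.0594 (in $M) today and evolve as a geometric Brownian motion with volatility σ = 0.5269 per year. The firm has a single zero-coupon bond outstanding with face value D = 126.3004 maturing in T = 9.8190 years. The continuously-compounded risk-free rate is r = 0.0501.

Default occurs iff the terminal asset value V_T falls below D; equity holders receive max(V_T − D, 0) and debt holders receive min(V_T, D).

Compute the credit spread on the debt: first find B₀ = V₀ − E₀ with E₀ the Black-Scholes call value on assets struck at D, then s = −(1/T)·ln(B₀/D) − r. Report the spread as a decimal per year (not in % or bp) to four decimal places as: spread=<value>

d₁ = [ln(V₀/D) + (r + σ²/2)T] / (σ√T)
   = [ln(304.0594/126.3004) + (0.0501 + 0.5·0.5269²)·9.8190] / (0.5269·√9.8190)
   = [0.878560 + 1.854925] / 1.651056 = 1.655598
d₂ = d₁ − σ√T = 1.655598 − 1.651056 = 0.004542
N(d₁) = 0.951098,  N(d₂) = 0.501812,  e^(−rT) = 0.611444
E₀ = V₀·N(d₁) − D·e^(−rT)·N(d₂)
   = 304.0594·0.951098 − 126.3004·0.611444·0.501812 = 250.437660
B₀ = V₀ − E₀ = 304.0594 − 250.437660 = 53.621740
spread = −(1/T)·ln(B₀/D) − r = −(1/9.8190)·ln(53.621740/126.3004) − 0.0501 = 0.03715009

spread=0.0372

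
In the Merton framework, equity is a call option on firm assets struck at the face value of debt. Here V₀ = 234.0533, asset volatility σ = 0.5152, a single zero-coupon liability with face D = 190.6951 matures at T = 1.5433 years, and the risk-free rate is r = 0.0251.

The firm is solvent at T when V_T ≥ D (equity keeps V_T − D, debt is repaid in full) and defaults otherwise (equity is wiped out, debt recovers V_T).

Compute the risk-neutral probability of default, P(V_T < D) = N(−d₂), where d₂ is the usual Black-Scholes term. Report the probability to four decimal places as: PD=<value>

PD=0.4758

d₁ = [ln(V₀/D) + (r + σ²/2)T] / (σ√T)
   = [ln(234.0533/190.6951) + (0.0251 + 0.5·0.5152²)·1.5433] / (0.5152·√1.5433)
   = [0.204873 + 0.243557] / 0.640031 = 0.700637
d₂ = d₁ − σ√T = 0.700637 − 0.640031 = 0.060606
risk-neutral PD = N(−d₂) = N(-0.060606) = 0.475836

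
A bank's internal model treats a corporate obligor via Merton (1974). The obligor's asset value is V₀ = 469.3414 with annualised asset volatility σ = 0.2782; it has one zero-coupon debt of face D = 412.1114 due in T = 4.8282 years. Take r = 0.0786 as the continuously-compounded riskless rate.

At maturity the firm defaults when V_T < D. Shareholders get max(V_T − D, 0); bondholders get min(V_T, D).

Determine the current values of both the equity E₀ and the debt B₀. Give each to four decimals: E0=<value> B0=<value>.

d₁ = [ln(V₀/D) + (r + σ²/2)T] / (σ√T)
   = [ln(469.3414/412.1114) + (0.0786 + 0.5·0.2782²)·4.8282] / (0.2782·√4.8282)
   = [0.130037 + 0.566336] / 0.611293 = 1.139180
d₂ = d₁ − σ√T = 1.139180 − 0.611293 = 0.527886
N(d₁) = 0.872686,  N(d₂) = 0.701211,  e^(−rT) = 0.684206
E₀ = V₀·N(d₁) − D·e^(−rT)·N(d₂)
   = 469.3414·0.872686 − 412.1114·0.684206·0.701211 = 211.867888
B₀ = V₀ − E₀ = 469.3414 − 211.867888 = 257.473512

E0=211.8679 B0=257.4735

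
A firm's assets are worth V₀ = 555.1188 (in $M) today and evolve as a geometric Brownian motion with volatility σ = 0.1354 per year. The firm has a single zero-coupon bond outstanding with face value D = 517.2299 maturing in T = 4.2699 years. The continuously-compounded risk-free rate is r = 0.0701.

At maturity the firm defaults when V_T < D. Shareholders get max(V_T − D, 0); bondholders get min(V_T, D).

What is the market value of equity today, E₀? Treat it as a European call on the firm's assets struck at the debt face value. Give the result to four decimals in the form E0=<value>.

d₁ = [ln(V₀/D) + (r + σ²/2)T] / (σ√T)
   = [ln(555.1188/517.2299) + (0.0701 + 0.5·0.1354²)·4.2699] / (0.1354·√4.2699)
   = [0.070695 + 0.338460] / 0.279787 = 1.462381
d₂ = d₁ − σ√T = 1.462381 − 0.279787 = 1.182594
N(d₁) = 0.928182,  N(d₂) = 0.881515,  e^(−rT) = 0.741322
E₀ = V₀·N(d₁) − D·e^(−rT)·N(d₂)
   = 555.1188·0.928182 − 517.2299·0.741322·0.881515 = 177.248255

E0=177.2483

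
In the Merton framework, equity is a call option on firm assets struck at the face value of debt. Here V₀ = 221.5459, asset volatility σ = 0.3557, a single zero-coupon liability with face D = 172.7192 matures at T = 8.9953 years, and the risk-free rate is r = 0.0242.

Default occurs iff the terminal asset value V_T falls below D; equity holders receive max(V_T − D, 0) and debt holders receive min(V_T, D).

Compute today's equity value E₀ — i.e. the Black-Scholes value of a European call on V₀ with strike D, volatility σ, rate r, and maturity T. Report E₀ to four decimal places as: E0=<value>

E0=120.6564

d₁ = [ln(V₀/D) + (r + σ²/2)T] / (σ√T)
   = [ln(221.5459/172.7192) + (0.0242 + 0.5·0.3557²)·8.9953] / (0.3557·√8.9953)
   = [0.248963 + 0.786740] / 1.066821 = 0.970831
d₂ = d₁ − σ√T = 0.970831 − 1.066821 = -0.095991
N(d₁) = 0.834184,  N(d₂) = 0.461764,  e^(−rT) = 0.804378
E₀ = V₀·N(d₁) − D·e^(−rT)·N(d₂)
   = 221.5459·0.834184 − 172.7192·0.804378·0.461764 = 120.656421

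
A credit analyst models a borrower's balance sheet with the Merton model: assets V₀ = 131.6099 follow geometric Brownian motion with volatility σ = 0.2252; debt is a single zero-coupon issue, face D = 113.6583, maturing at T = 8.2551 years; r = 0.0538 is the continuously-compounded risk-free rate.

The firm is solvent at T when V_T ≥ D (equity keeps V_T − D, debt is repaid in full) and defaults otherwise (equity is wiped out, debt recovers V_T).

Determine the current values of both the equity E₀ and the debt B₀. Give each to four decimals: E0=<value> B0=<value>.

d₁ = [ln(V₀/D) + (r + σ²/2)T] / (σ√T)
   = [ln(131.6099/113.6583) + (0.0538 + 0.5·0.2252²)·8.2551] / (0.2252·√8.2551)
   = [0.146646 + 0.653453] / 0.647038 = 1.236557
d₂ = d₁ − σ√T = 1.236557 − 0.647038 = 0.589519
N(d₁) = 0.891874,  N(d₂) = 0.722244,  e^(−rT) = 0.641386
E₀ = V₀·N(d₁) − D·e^(−rT)·N(d₂)
   = 131.6099·0.891874 − 113.6583·0.641386·0.722244 = 64.728787
B₀ = V₀ − E₀ = 131.6099 − 64.728787 = 66.881113

E0=64.7288 B0=66.8811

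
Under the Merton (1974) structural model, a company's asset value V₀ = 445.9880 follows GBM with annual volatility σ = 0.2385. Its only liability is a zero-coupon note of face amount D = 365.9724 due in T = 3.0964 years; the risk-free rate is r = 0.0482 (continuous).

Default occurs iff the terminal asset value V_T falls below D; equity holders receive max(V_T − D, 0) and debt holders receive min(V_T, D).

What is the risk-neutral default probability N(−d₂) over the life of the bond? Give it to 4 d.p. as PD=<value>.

PD=0.2686

d₁ = [ln(V₀/D) + (r + σ²/2)T] / (σ√T)
   = [ln(445.9880/365.9724) + (0.0482 + 0.5·0.2385²)·3.0964] / (0.2385·√3.0964)
   = [0.197734 + 0.237312] / 0.419679 = 1.036616
d₂ = d₁ − σ√T = 1.036616 − 0.419679 = 0.616937
risk-neutral PD = N(−d₂) = N(-0.616937) = 0.268638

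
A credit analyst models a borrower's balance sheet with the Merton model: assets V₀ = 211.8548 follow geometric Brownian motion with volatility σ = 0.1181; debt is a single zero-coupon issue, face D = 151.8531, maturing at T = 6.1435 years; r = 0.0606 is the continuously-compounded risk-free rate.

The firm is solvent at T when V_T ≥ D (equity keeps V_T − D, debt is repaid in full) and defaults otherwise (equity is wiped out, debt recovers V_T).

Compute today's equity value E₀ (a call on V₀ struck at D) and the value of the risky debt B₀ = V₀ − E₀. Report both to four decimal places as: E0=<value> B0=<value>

d₁ = [ln(V₀/D) + (r + σ²/2)T] / (σ√T)
   = [ln(211.8548/151.8531) + (0.0606 + 0.5·0.1181²)·6.1435] / (0.1181·√6.1435)
   = [0.332988 + 0.415140] / 0.292724 = 2.555746
d₂ = d₁ − σ√T = 2.555746 − 0.292724 = 2.263022
N(d₁) = 0.994702,  N(d₂) = 0.988183,  e^(−rT) = 0.689150
E₀ = V₀·N(d₁) − D·e^(−rT)·N(d₂)
   = 211.8548·0.994702 − 151.8531·0.689150·0.988183 = 107.319462
B₀ = V₀ − E₀ = 211.8548 − 107.319462 = 104.535338

E0=107.3195 B0=104.5353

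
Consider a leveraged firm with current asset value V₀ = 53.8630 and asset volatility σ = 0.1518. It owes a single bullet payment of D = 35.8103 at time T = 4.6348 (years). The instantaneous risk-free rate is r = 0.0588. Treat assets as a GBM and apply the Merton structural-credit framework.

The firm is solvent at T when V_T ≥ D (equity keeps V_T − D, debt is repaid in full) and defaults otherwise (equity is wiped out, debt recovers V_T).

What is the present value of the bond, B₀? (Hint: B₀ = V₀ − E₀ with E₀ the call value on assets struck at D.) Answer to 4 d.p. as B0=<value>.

B0=27.1839

d₁ = [ln(V₀/D) + (r + σ²/2)T] / (σ√T)
   = [ln(53.8630/35.8103) + (0.0588 + 0.5·0.1518²)·4.6348] / (0.1518·√4.6348)
   = [0.408208 + 0.325927] / 0.326804 = 2.246408
d₂ = d₁ − σ√T = 2.246408 − 0.326804 = 1.919604
N(d₁) = 0.987661,  N(d₂) = 0.972546,  e^(−rT) = 0.761453
E₀ = V₀·N(d₁) − D·e^(−rT)·N(d₂)
   = 53.8630·0.987661 − 35.8103·0.761453·0.972546 = 26.679122
B₀ = V₀ − E₀ = 53.8630 − 26.679122 = 27.183878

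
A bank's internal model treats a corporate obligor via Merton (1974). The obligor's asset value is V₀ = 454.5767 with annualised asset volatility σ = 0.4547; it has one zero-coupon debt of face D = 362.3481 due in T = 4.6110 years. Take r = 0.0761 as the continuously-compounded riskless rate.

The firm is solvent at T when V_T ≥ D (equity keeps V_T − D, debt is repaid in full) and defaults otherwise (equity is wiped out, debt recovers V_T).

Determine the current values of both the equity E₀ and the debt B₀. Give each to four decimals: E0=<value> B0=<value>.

E0=252.8206 B0=201.7561

d₁ = [ln(V₀/D) + (r + σ²/2)T] / (σ√T)
   = [ln(454.5767/362.3481) + (0.0761 + 0.5·0.4547²)·4.6110] / (0.4547·√4.6110)
   = [0.226761 + 0.827564] / 0.976388 = 1.079822
d₂ = d₁ − σ√T = 1.079822 − 0.976388 = 0.103434
N(d₁) = 0.859889,  N(d₂) = 0.541191,  e^(−rT) = 0.704056
E₀ = V₀·N(d₁) − D·e^(−rT)·N(d₂)
   = 454.5767·0.859889 − 362.3481·0.704056·0.541191 = 252.820625
B₀ = V₀ − E₀ = 454.5767 − 252.820625 = 201.756075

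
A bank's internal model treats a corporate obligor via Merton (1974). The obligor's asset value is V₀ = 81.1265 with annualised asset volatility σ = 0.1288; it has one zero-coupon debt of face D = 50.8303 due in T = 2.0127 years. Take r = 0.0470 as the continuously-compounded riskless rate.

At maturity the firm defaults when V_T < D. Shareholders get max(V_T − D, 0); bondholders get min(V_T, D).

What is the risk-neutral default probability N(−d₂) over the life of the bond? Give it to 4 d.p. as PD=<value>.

PD=0.0014

d₁ = [ln(V₀/D) + (r + σ²/2)T] / (σ√T)
   = [ln(81.1265/50.8303) + (0.0470 + 0.5·0.1288²)·2.0127] / (0.1288·√2.0127)
   = [0.467517 + 0.111292] / 0.182728 = 3.167595
d₂ = d₁ − σ√T = 3.167595 − 0.182728 = 2.984867
risk-neutral PD = N(−d₂) = N(-2.984867) = 0.001419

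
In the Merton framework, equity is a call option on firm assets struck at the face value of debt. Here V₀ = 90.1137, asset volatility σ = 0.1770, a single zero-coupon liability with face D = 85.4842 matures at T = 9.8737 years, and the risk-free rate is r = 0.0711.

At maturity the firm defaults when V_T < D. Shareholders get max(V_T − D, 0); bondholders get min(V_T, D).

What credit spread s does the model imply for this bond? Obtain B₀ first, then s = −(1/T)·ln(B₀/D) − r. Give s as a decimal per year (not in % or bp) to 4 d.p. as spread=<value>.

d₁ = [ln(V₀/D) + (r + σ²/2)T] / (σ√T)
   = [ln(90.1137/85.4842) + (0.0711 + 0.5·0.1770²)·9.8737] / (0.1770·√9.8737)
   = [0.052741 + 0.856687] / 0.556177 = 1.635139
d₂ = d₁ − σ√T = 1.635139 − 0.556177 = 1.078962
N(d₁) = 0.948990,  N(d₂) = 0.859698,  e^(−rT) = 0.495583
E₀ = V₀·N(d₁) − D·e^(−rT)·N(d₂)
   = 90.1137·0.948990 − 85.4842·0.495583·0.859698 = 49.096318
B₀ = V₀ − E₀ = 90.1137 − 49.096318 = 41.017382
spread = −(1/T)·ln(B₀/D) − r = −(1/9.8737)·ln(41.017382/85.4842) − 0.0711 = 0.00327289

spread=0.0033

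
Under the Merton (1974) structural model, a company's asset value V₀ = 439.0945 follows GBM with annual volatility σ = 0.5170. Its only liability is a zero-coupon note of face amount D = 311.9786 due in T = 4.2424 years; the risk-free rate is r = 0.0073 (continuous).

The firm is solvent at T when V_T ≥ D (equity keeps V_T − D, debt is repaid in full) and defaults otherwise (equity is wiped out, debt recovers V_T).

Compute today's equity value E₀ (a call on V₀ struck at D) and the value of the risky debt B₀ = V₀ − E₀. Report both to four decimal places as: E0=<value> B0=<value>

E0=226.8660 B0=212.2285

d₁ = [ln(V₀/D) + (r + σ²/2)T] / (σ√T)
   = [ln(439.0945/311.9786) + (0.0073 + 0.5·0.5170²)·4.2424] / (0.5170·√4.2424)
   = [0.341780 + 0.597943] / 1.064869 = 0.882477
d₂ = d₁ − σ√T = 0.882477 − 1.064869 = -0.182392
N(d₁) = 0.811241,  N(d₂) = 0.427637,  e^(−rT) = 0.969505
E₀ = V₀·N(d₁) − D·e^(−rT)·N(d₂)
   = 439.0945·0.811241 − 311.9786·0.969505·0.427637 = 226.865981
B₀ = V₀ − E₀ = 439.0945 − 226.865981 = 212.228519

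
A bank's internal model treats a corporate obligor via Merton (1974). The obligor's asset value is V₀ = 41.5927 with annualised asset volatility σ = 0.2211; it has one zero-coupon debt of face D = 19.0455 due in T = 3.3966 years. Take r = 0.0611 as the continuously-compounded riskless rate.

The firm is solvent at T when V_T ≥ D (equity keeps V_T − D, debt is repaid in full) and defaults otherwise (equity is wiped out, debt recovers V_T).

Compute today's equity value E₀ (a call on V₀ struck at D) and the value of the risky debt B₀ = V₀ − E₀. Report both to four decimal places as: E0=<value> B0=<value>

E0=26.1421 B0=15.4506

d₁ = [ln(V₀/D) + (r + σ²/2)T] / (σ√T)
   = [ln(41.5927/19.0455) + (0.0611 + 0.5·0.2211²)·3.3966] / (0.2211·√3.3966)
   = [0.781094 + 0.290554] / 0.407484 = 2.629912
d₂ = d₁ − σ√T = 2.629912 − 0.407484 = 2.222427
N(d₁) = 0.995730,  N(d₂) = 0.986873,  e^(−rT) = 0.812587
E₀ = V₀·N(d₁) − D·e^(−rT)·N(d₂)
   = 41.5927·0.995730 − 19.0455·0.812587·0.986873 = 26.142117
B₀ = V₀ − E₀ = 41.5927 − 26.142117 = 15.450583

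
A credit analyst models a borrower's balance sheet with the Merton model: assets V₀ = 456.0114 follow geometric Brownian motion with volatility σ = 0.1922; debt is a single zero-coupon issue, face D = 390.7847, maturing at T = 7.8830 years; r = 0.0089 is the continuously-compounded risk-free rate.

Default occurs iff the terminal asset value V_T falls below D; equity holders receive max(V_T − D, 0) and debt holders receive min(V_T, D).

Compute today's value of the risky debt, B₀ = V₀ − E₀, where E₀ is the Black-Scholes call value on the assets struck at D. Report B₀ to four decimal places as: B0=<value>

B0=315.6919

d₁ = [ln(V₀/D) + (r + σ²/2)T] / (σ√T)
   = [ln(456.0114/390.7847) + (0.0089 + 0.5·0.1922²)·7.8830] / (0.1922·√7.8830)
   = [0.154361 + 0.215761] / 0.539634 = 0.685876
d₂ = d₁ − σ√T = 0.685876 − 0.539634 = 0.146243
N(d₁) = 0.753604,  N(d₂) = 0.558135,  e^(−rT) = 0.932246
E₀ = V₀·N(d₁) − D·e^(−rT)·N(d₂)
   = 456.0114·0.753604 − 390.7847·0.932246·0.558135 = 140.319488
B₀ = V₀ − E₀ = 456.0114 − 140.319488 = 315.691912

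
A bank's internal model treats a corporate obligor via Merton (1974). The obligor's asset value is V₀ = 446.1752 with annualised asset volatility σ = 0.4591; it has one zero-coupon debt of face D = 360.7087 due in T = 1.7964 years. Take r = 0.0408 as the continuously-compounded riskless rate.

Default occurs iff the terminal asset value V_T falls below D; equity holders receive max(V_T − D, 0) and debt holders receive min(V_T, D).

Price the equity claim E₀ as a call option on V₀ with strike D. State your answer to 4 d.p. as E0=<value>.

E0=159.5164

d₁ = [ln(V₀/D) + (r + σ²/2)T] / (σ√T)
   = [ln(446.1752/360.7087) + (0.0408 + 0.5·0.4591²)·1.7964] / (0.4591·√1.7964)
   = [0.212641 + 0.262609] / 0.615331 = 0.772349
d₂ = d₁ − σ√T = 0.772349 − 0.615331 = 0.157018
N(d₁) = 0.780046,  N(d₂) = 0.562385,  e^(−rT) = 0.929328
E₀ = V₀·N(d₁) − D·e^(−rT)·N(d₂)
   = 446.1752·0.780046 − 360.7087·0.929328·0.562385 = 159.516431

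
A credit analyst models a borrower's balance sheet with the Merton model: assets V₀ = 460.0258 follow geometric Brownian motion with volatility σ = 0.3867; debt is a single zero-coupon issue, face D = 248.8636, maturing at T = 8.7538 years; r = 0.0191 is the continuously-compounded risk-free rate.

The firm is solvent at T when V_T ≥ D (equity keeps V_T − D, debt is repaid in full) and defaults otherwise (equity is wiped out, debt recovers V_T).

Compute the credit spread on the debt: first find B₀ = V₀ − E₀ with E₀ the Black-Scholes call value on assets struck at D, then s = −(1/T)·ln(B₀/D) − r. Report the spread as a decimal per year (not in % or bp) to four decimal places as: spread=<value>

spread=0.0294

d₁ = [ln(V₀/D) + (r + σ²/2)T] / (σ√T)
   = [ln(460.0258/248.8636) + (0.0191 + 0.5·0.3867²)·8.7538] / (0.3867·√8.7538)
   = [0.614378 + 0.821706] / 1.144122 = 1.255183
d₂ = d₁ − σ√T = 1.255183 − 1.144122 = 0.111061
N(d₁) = 0.895294,  N(d₂) = 0.544216,  e^(−rT) = 0.846032
E₀ = V₀·N(d₁) − D·e^(−rT)·N(d₂)
   = 460.0258·0.895294 − 248.8636·0.846032·0.544216 = 297.275420
B₀ = V₀ − E₀ = 460.0258 − 297.275420 = 162.750380
spread = −(1/T)·ln(B₀/D) − r = −(1/8.7538)·ln(162.750380/248.8636) − 0.0191 = 0.02941463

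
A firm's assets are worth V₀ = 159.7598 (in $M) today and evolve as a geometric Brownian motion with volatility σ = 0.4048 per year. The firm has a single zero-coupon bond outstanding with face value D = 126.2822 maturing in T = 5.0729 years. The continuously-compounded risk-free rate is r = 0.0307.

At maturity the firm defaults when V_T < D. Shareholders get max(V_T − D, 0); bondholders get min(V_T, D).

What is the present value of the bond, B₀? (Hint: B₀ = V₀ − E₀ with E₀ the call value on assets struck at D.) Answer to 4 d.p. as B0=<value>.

B0=82.9299

d₁ = [ln(V₀/D) + (r + σ²/2)T] / (σ√T)
   = [ln(159.7598/126.2822) + (0.0307 + 0.5·0.4048²)·5.0729] / (0.4048·√5.0729)
   = [0.235152 + 0.571368] / 0.911735 = 0.884600
d₂ = d₁ − σ√T = 0.884600 − 0.911735 = -0.027135
N(d₁) = 0.811814,  N(d₂) = 0.489176,  e^(−rT) = 0.855783
E₀ = V₀·N(d₁) − D·e^(−rT)·N(d₂)
   = 159.7598·0.811814 − 126.2822·0.855783·0.489176 = 76.829859
B₀ = V₀ − E₀ = 159.7598 − 76.829859 = 82.929941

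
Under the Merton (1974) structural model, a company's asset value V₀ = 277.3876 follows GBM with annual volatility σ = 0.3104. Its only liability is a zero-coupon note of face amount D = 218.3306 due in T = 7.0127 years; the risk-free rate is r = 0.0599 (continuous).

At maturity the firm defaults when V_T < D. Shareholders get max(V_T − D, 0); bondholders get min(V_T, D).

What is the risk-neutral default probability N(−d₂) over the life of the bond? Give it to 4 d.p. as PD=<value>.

d₁ = [ln(V₀/D) + (r + σ²/2)T] / (σ√T)
   = [ln(277.3876/218.3306) + (0.0599 + 0.5·0.3104²)·7.0127] / (0.3104·√7.0127)
   = [0.239405 + 0.757891] / 0.821986 = 1.213277
d₂ = d₁ − σ√T = 1.213277 − 0.821986 = 0.391291
risk-neutral PD = N(−d₂) = N(-0.391291) = 0.347791

PD=0.3478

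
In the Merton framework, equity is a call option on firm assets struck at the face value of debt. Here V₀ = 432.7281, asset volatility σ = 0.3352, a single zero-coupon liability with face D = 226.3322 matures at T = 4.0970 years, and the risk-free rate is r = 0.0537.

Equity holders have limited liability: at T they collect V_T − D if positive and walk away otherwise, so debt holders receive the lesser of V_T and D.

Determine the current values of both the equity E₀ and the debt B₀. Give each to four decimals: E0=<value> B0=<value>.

d₁ = [ln(V₀/D) + (r + σ²/2)T] / (σ√T)
   = [ln(432.7281/226.3322) + (0.0537 + 0.5·0.3352²)·4.0970] / (0.3352·√4.0970)
   = [0.648106 + 0.450176] / 0.678480 = 1.618739
d₂ = d₁ − σ√T = 1.618739 − 0.678480 = 0.940259
N(d₁) = 0.947248,  N(d₂) = 0.826458,  e^(−rT) = 0.802512
E₀ = V₀·N(d₁) − D·e^(−rT)·N(d₂)
   = 432.7281·0.947248 − 226.3322·0.802512·0.826458 = 259.787951
B₀ = V₀ − E₀ = 432.7281 − 259.787951 = 172.940149

E0=259.7880 B0=172.9401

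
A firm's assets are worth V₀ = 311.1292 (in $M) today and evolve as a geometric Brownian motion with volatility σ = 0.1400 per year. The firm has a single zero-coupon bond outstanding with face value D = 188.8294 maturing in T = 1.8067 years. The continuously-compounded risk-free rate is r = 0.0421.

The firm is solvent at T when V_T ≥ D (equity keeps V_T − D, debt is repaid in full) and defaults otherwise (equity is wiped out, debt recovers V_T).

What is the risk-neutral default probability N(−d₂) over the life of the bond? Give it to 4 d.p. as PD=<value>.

PD=0.0015

d₁ = [ln(V₀/D) + (r + σ²/2)T] / (σ√T)
   = [ln(311.1292/188.8294) + (0.0421 + 0.5·0.1400²)·1.8067] / (0.1400·√1.8067)
   = [0.499364 + 0.093768] / 0.188179 = 3.151957
d₂ = d₁ − σ√T = 3.151957 − 0.188179 = 2.963778
risk-neutral PD = N(−d₂) = N(-2.963778) = 0.001519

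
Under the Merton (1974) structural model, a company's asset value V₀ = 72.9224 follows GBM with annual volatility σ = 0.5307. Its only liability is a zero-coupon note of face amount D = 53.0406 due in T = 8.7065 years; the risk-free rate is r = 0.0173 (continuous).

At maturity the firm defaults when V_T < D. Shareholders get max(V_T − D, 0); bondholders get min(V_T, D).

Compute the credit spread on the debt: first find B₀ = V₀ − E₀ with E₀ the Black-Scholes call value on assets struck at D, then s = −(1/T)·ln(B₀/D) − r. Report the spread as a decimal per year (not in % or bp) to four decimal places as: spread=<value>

d₁ = [ln(V₀/D) + (r + σ²/2)T] / (σ√T)
   = [ln(72.9224/53.0406) + (0.0173 + 0.5·0.5307²)·8.7065] / (0.5307·√8.7065)
   = [0.318338 + 1.376683] / 1.565925 = 1.082441
d₂ = d₁ − σ√T = 1.082441 − 1.565925 = -0.483484
N(d₁) = 0.860472,  N(d₂) = 0.314376,  e^(−rT) = 0.860172
E₀ = V₀·N(d₁) − D·e^(−rT)·N(d₂)
   = 72.9224·0.860472 − 53.0406·0.860172·0.314376 = 48.404545
B₀ = V₀ − E₀ = 72.9224 − 48.404545 = 24.517855
spread = −(1/T)·ln(B₀/D) − r = −(1/8.7065)·ln(24.517855/53.0406) − 0.0173 = 0.07132988

spread=0.0713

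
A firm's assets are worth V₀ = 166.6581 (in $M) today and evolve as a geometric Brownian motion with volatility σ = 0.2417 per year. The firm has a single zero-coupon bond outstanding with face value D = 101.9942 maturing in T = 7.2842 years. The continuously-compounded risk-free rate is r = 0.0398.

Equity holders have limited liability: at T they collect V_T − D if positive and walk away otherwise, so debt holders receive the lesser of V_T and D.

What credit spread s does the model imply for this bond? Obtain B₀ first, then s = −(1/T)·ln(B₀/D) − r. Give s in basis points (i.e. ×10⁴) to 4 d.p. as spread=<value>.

spread=74.0133

d₁ = [ln(V₀/D) + (r + σ²/2)T] / (σ√T)
   = [ln(166.6581/101.9942) + (0.0398 + 0.5·0.2417²)·7.2842] / (0.2417·√7.2842)
   = [0.491028 + 0.502679] / 0.652330 = 1.523319
d₂ = d₁ − σ√T = 1.523319 − 0.652330 = 0.870988
N(d₁) = 0.936161,  N(d₂) = 0.808120,  e^(−rT) = 0.748330
E₀ = V₀·N(d₁) − D·e^(−rT)·N(d₂)
   = 166.6581·0.936161 − 101.9942·0.748330·0.808120 = 94.338729
B₀ = V₀ − E₀ = 166.6581 − 94.338729 = 72.319371
spread = −(1/T)·ln(B₀/D) − r = −(1/7.2842)·ln(72.319371/101.9942) − 0.0398 = 0.00740133
in basis points: 0.00740133 × 10⁴ = 74.0133 bp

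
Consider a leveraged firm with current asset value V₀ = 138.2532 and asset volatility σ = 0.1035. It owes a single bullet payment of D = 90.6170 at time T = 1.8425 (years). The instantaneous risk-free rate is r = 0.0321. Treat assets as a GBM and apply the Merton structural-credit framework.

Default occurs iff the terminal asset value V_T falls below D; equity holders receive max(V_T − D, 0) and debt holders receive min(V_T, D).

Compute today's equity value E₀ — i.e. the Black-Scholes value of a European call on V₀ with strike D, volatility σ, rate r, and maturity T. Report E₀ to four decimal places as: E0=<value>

d₁ = [ln(V₀/D) + (r + σ²/2)T] / (σ√T)
   = [ln(138.2532/90.6170) + (0.0321 + 0.5·0.1035²)·1.8425] / (0.1035·√1.8425)
   = [0.422445 + 0.069013] / 0.140490 = 3.498180
d₂ = d₁ − σ√T = 3.498180 − 0.140490 = 3.357691
N(d₁) = 0.999766,  N(d₂) = 0.999607,  e^(−rT) = 0.942571
E₀ = V₀·N(d₁) − D·e^(−rT)·N(d₂)
   = 138.2532·0.999766 − 90.6170·0.942571·0.999607 = 52.841446

E0=52.8414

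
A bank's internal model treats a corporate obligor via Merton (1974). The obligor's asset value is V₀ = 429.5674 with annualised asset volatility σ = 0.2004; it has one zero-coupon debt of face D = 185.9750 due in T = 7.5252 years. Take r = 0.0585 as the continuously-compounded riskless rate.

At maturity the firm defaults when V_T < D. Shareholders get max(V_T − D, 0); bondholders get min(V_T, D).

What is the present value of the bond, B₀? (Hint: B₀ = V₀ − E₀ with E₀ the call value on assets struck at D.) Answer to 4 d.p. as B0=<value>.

d₁ = [ln(V₀/D) + (r + σ²/2)T] / (σ√T)
   = [ln(429.5674/185.9750) + (0.0585 + 0.5·0.2004²)·7.5252] / (0.2004·√7.5252)
   = [0.837166 + 0.591331] / 0.549739 = 2.598500
d₂ = d₁ − σ√T = 2.598500 − 0.549739 = 2.048760
N(d₁) = 0.995318,  N(d₂) = 0.979757,  e^(−rT) = 0.643892
E₀ = V₀·N(d₁) − D·e^(−rT)·N(d₂)
   = 429.5674·0.995318 − 185.9750·0.643892·0.979757 = 310.232539
B₀ = V₀ − E₀ = 429.5674 − 310.232539 = 119.334861

B0=119.3349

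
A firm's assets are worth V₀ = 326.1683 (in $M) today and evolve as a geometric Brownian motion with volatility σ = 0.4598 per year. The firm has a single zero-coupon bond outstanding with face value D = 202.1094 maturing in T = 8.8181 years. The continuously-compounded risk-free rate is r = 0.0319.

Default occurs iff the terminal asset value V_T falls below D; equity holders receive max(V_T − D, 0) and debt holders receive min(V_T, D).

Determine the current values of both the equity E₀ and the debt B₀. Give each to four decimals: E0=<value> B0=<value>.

d₁ = [ln(V₀/D) + (r + σ²/2)T] / (σ√T)
   = [ln(326.1683/202.1094) + (0.0319 + 0.5·0.4598²)·8.8181] / (0.4598·√8.8181)
   = [0.478604 + 1.213441] / 1.365389 = 1.239241
d₂ = d₁ − σ√T = 1.239241 − 1.365389 = -0.126149
N(d₁) = 0.892372,  N(d₂) = 0.449807,  e^(−rT) = 0.754804
E₀ = V₀·N(d₁) − D·e^(−rT)·N(d₂)
   = 326.1683·0.892372 − 202.1094·0.754804·0.449807 = 222.443987
B₀ = V₀ − E₀ = 326.1683 − 222.443987 = 103.724313

E0=222.4440 B0=103.7243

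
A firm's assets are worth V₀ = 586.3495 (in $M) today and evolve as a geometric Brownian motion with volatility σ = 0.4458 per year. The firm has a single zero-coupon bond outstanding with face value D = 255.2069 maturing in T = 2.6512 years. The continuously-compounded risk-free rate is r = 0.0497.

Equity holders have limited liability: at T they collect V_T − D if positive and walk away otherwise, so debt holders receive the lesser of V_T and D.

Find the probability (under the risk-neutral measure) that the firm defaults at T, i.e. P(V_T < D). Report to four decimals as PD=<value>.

d₁ = [ln(V₀/D) + (r + σ²/2)T] / (σ√T)
   = [ln(586.3495/255.2069) + (0.0497 + 0.5·0.4458²)·2.6512] / (0.4458·√2.6512)
   = [0.831841 + 0.395211] / 0.725874 = 1.690448
d₂ = d₁ − σ√T = 1.690448 − 0.725874 = 0.964574
risk-neutral PD = N(−d₂) = N(-0.964574) = 0.167379

PD=0.1674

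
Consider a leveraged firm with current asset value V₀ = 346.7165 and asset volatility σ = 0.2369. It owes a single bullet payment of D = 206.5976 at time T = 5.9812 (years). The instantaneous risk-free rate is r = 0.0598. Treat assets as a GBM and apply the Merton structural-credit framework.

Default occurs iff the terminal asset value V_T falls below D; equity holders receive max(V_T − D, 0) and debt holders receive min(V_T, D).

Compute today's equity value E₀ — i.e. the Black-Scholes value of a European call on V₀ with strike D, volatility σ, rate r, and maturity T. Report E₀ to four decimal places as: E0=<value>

d₁ = [ln(V₀/D) + (r + σ²/2)T] / (σ√T)
   = [ln(346.7165/206.5976) + (0.0598 + 0.5·0.2369²)·5.9812] / (0.2369·√5.9812)
   = [0.517735 + 0.525513] / 0.579374 = 1.800645
d₂ = d₁ − σ√T = 1.800645 − 0.579374 = 1.221271
N(d₁) = 0.964121,  N(d₂) = 0.889008,  e^(−rT) = 0.699300
E₀ = V₀·N(d₁) − D·e^(−rT)·N(d₂)
   = 346.7165·0.964121 − 206.5976·0.699300·0.889008 = 205.838242

E0=205.8382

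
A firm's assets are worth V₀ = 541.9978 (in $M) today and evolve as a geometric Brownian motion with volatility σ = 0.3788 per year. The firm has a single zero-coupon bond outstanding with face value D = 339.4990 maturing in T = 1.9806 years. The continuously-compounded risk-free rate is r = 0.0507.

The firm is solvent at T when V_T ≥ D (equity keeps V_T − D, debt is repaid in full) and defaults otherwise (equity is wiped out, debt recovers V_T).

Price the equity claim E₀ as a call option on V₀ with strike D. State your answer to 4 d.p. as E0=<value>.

E0=250.5303

d₁ = [ln(V₀/D) + (r + σ²/2)T] / (σ√T)
   = [ln(541.9978/339.4990) + (0.0507 + 0.5·0.3788²)·1.9806] / (0.3788·√1.9806)
   = [0.467791 + 0.242514] / 0.533100 = 1.332406
d₂ = d₁ − σ√T = 1.332406 − 0.533100 = 0.799306
N(d₁) = 0.908637,  N(d₂) = 0.787944,  e^(−rT) = 0.904461
E₀ = V₀·N(d₁) − D·e^(−rT)·N(d₂)
   = 541.9978·0.908637 − 339.4990·0.904461·0.787944 = 250.530307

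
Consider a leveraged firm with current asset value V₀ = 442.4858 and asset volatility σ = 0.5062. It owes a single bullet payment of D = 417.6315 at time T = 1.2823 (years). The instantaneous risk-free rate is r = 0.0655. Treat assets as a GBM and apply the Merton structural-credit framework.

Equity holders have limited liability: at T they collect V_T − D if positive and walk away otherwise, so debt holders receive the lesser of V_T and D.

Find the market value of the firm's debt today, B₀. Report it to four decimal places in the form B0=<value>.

B0=317.2605

d₁ = [ln(V₀/D) + (r + σ²/2)T] / (σ√T)
   = [ln(442.4858/417.6315) + (0.0655 + 0.5·0.5062²)·1.2823] / (0.5062·√1.2823)
   = [0.057809 + 0.248278] / 0.573214 = 0.533983
d₂ = d₁ − σ√T = 0.533983 − 0.573214 = -0.039231
N(d₁) = 0.703323,  N(d₂) = 0.484353,  e^(−rT) = 0.919440
E₀ = V₀·N(d₁) − D·e^(−rT)·N(d₂)
   = 442.4858·0.703323 − 417.6315·0.919440·0.484353 = 125.225312
B₀ = V₀ − E₀ = 442.4858 − 125.225312 = 317.260488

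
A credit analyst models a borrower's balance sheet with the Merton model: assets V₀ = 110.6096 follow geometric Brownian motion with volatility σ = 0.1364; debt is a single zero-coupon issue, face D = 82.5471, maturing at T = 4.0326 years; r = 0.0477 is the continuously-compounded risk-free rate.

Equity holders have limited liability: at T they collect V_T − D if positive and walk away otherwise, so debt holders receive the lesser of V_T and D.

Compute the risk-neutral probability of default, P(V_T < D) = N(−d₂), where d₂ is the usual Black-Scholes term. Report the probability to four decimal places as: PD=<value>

d₁ = [ln(V₀/D) + (r + σ²/2)T] / (σ√T)
   = [ln(110.6096/82.5471) + (0.0477 + 0.5·0.1364²)·4.0326] / (0.1364·√4.0326)
   = [0.292638 + 0.229868] / 0.273909 = 1.907587
d₂ = d₁ − σ√T = 1.907587 − 0.273909 = 1.633678
risk-neutral PD = N(−d₂) = N(-1.633678) = 0.051163

PD=0.0512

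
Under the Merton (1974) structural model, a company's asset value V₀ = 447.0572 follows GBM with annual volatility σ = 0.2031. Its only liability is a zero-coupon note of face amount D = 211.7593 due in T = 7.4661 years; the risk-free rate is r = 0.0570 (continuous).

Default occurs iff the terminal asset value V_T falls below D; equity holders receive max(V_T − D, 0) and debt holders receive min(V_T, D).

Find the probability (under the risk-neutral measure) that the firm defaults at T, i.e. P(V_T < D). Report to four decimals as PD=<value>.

PD=0.0332

d₁ = [ln(V₀/D) + (r + σ²/2)T] / (σ√T)
   = [ln(447.0572/211.7593) + (0.0570 + 0.5·0.2031²)·7.4661] / (0.2031·√7.4661)
   = [0.747236 + 0.579555] / 0.554954 = 2.390813
d₂ = d₁ − σ√T = 2.390813 − 0.554954 = 1.835859
risk-neutral PD = N(−d₂) = N(-1.835859) = 0.033189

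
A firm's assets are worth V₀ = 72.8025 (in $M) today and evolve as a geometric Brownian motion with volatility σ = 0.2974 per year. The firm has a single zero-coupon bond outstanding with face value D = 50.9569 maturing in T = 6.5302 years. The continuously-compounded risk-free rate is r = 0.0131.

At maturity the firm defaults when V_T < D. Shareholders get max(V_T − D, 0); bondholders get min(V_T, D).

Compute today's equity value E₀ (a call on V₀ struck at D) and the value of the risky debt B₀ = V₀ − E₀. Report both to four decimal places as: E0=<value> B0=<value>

E0=33.4358 B0=39.3667

d₁ = [ln(V₀/D) + (r + σ²/2)T] / (σ√T)
   = [ln(72.8025/50.9569) + (0.0131 + 0.5·0.2974²)·6.5302] / (0.2974·√6.5302)
   = [0.356770 + 0.374333] / 0.759984 = 0.961999
d₂ = d₁ − σ√T = 0.961999 − 0.759984 = 0.202015
N(d₁) = 0.831975,  N(d₂) = 0.580048,  e^(−rT) = 0.918011
E₀ = V₀·N(d₁) − D·e^(−rT)·N(d₂)
   = 72.8025·0.831975 − 50.9569·0.918011·0.580048 = 33.435802
B₀ = V₀ − E₀ = 72.8025 − 33.435802 = 39.366698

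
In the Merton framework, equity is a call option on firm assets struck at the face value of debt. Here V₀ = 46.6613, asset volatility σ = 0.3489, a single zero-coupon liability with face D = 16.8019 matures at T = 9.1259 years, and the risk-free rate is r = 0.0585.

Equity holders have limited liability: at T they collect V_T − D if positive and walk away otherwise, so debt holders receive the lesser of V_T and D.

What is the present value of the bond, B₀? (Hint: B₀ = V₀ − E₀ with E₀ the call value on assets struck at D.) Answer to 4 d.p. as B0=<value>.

d₁ = [ln(V₀/D) + (r + σ²/2)T] / (σ√T)
   = [ln(46.6613/16.8019) + (0.0585 + 0.5·0.3489²)·9.1259] / (0.3489·√9.1259)
   = [1.021423 + 1.089319] / 1.053996 = 2.002610
d₂ = d₁ − σ√T = 2.002610 − 1.053996 = 0.948614
N(d₁) = 0.977390,  N(d₂) = 0.828591,  e^(−rT) = 0.586334
E₀ = V₀·N(d₁) − D·e^(−rT)·N(d₂)
   = 46.6613·0.977390 − 16.8019·0.586334·0.828591 = 37.443412
B₀ = V₀ − E₀ = 46.6613 − 37.443412 = 9.217888

B0=9.2179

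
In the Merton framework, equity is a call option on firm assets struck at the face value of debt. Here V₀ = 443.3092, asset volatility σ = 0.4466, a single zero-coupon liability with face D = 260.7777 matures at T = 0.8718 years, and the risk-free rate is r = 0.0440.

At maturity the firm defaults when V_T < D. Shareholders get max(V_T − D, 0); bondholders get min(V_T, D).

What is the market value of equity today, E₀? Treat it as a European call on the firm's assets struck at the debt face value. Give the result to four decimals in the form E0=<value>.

d₁ = [ln(V₀/D) + (r + σ²/2)T] / (σ√T)
   = [ln(443.3092/260.7777) + (0.0440 + 0.5·0.4466²)·0.8718] / (0.4466·√0.8718)
   = [0.530599 + 0.125300] / 0.416991 = 1.572932
d₂ = d₁ − σ√T = 1.572932 − 0.416991 = 1.155941
N(d₁) = 0.942133,  N(d₂) = 0.876147,  e^(−rT) = 0.962367
E₀ = V₀·N(d₁) − D·e^(−rT)·N(d₂)
   = 443.3092·0.942133 − 260.7777·0.962367·0.876147 = 197.774764

E0=197.7748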